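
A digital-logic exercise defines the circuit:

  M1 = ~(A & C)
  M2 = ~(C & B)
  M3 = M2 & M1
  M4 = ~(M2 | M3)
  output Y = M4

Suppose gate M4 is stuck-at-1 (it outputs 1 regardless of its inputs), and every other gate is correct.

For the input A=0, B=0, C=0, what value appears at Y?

Propagate with M4 forced: M1=1, M2=1, M3=1, M4=1 [stuck-at-1].
So Y = 1. (Without the fault it would be 0.)

1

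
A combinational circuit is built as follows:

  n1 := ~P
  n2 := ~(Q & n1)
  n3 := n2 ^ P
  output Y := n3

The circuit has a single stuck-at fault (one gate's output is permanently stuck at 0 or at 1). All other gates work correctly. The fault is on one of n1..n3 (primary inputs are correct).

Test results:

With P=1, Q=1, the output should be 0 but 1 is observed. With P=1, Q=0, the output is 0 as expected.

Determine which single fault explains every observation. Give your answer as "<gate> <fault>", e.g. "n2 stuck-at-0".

Fault-free values for test 1 (P=1, Q=1): n1=0, n2=1, n3=0, giving Y=0. Observed 1.
Test 1: faults giving observed 1 are {n1 stuck-at-1, n2 stuck-at-0, n3 stuck-at-1}.
Test 2 (P=1, Q=0): fault-free n1=0, n2=1, n3=0 → 0; observed 0. Eliminates n2 stuck-at-0, n3 stuck-at-1.
Only n1 stuck-at-1 is consistent with every test.

n1 stuck-at-1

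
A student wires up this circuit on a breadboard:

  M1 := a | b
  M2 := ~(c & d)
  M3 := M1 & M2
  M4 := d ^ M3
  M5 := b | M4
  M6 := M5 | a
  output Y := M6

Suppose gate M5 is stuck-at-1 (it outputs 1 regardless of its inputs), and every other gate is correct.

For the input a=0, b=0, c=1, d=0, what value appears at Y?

Propagate with M5 forced: M1=0, M2=1, M3=0, M4=0, M5=1 [stuck-at-1], M6=1.
So Y = 1. (Without the fault it would be 0.)

1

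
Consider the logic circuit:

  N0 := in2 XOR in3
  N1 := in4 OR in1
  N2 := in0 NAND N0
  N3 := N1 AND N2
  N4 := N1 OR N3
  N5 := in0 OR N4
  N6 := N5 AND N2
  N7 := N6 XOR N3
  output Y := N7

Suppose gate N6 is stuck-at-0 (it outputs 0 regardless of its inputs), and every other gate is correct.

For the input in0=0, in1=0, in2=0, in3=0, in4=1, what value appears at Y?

1

Propagate with N6 forced: N0=0, N1=1, N2=1, N3=1, N4=1, N5=1, N6=0 [stuck-at-0], N7=1.
So Y = 1. (Without the fault it would be 0.)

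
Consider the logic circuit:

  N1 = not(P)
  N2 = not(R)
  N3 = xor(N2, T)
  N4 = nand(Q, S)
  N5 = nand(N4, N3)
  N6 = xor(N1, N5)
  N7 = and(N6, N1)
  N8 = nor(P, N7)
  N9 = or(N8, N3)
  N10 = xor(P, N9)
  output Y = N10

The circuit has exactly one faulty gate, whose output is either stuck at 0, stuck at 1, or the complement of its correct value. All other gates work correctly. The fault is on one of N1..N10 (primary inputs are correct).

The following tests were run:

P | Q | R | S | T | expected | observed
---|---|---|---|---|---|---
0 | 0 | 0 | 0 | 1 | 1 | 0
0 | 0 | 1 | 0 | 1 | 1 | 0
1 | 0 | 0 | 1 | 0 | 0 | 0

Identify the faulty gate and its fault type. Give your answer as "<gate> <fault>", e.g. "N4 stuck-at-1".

N10 stuck-at-0

Fault-free values for test 1 (P=0, Q=0, R=0, S=0, T=1): N1=1, N2=1, N3=0, N4=1, N5=1, N6=0, N7=0, N8=1, N9=1, N10=1, giving Y=1. Observed 0.
Test 1: faults giving observed 0 are {N5 stuck-at-0, N5 inverted output, N6 stuck-at-1, N6 inverted output, N7 stuck-at-1, N7 inverted output, N8 stuck-at-0, N8 inverted output, N9 stuck-at-0, N9 inverted output, N10 stuck-at-0, N10 inverted output}.
Test 2 (P=0, Q=0, R=1, S=0, T=1): fault-free N1=1, N2=0, N3=1, N4=1, N5=0, N6=1, N7=1, N8=0, N9=1, N10=1 → 1; observed 0. Eliminates N5 stuck-at-0, N5 inverted output, N6 stuck-at-1, N6 inverted output, N7 stuck-at-1, N7 inverted output, N8 stuck-at-0, N8 inverted output.
Test 3 (P=1, Q=0, R=0, S=1, T=0): fault-free N1=0, N2=1, N3=1, N4=1, N5=0, N6=0, N7=0, N8=0, N9=1, N10=0 → 0; observed 0. Eliminates N9 stuck-at-0, N9 inverted output, N10 inverted output.
Only N10 stuck-at-0 is consistent with every test.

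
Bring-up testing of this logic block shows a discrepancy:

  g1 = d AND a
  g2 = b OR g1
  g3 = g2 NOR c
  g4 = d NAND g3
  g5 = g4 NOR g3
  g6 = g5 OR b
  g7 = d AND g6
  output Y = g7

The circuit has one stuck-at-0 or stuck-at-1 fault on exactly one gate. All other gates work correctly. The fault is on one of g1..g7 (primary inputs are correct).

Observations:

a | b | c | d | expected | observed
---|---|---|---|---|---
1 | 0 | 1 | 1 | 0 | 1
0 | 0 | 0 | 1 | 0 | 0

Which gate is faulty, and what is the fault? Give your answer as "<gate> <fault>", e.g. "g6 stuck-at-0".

Fault-free values for test 1 (a=1, b=0, c=1, d=1): g1=1, g2=1, g3=0, g4=1, g5=0, g6=0, g7=0, giving Y=0. Observed 1.
Test 1: faults giving observed 1 are {g4 stuck-at-0, g5 stuck-at-1, g6 stuck-at-1, g7 stuck-at-1}.
Test 2 (a=0, b=0, c=0, d=1): fault-free g1=0, g2=0, g3=1, g4=0, g5=0, g6=0, g7=0 → 0; observed 0. Eliminates g5 stuck-at-1, g6 stuck-at-1, g7 stuck-at-1.
Only g4 stuck-at-0 is consistent with every test.

g4 stuck-at-0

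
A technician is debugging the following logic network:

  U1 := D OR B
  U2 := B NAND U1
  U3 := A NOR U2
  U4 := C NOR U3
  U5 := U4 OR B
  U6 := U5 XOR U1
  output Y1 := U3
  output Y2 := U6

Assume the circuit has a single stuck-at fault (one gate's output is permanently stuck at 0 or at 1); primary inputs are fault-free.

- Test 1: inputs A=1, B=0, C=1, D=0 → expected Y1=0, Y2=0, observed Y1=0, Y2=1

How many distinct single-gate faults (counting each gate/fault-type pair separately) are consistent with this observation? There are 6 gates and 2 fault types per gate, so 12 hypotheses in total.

4

Fault-free: U1=0, U2=1, U3=0, U4=0, U5=0, U6=0 → Y1=0, Y2=0. Observed Y1=0, Y2=1.
  U1 stuck-at-0: output Y1=0, Y2=0 ✗
  U1 stuck-at-1: output Y1=0, Y2=1 ✓
  U2 stuck-at-0: output Y1=0, Y2=0 ✗
  U2 stuck-at-1: output Y1=0, Y2=0 ✗
  U3 stuck-at-0: output Y1=0, Y2=0 ✗
  U3 stuck-at-1: output Y1=1, Y2=0 ✗
  U4 stuck-at-0: output Y1=0, Y2=0 ✗
  U4 stuck-at-1: output Y1=0, Y2=1 ✓
  U5 stuck-at-0: output Y1=0, Y2=0 ✗
  U5 stuck-at-1: output Y1=0, Y2=1 ✓
  U6 stuck-at-0: output Y1=0, Y2=0 ✗
  U6 stuck-at-1: output Y1=0, Y2=1 ✓
Consistent faults: {U1 stuck-at-1, U4 stuck-at-1, U5 stuck-at-1, U6 stuck-at-1} — 4 in all.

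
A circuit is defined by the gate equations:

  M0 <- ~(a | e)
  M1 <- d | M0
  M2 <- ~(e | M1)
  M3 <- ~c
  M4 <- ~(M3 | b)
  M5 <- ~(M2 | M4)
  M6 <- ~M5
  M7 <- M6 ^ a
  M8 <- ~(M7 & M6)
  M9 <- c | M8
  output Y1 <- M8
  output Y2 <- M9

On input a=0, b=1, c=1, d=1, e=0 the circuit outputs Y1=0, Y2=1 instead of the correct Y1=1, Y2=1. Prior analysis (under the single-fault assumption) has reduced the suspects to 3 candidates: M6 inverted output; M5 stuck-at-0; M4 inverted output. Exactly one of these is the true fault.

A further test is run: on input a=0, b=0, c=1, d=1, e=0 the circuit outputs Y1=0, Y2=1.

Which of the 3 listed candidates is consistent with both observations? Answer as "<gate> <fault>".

Evaluate each candidate on input a=0, b=0, c=1, d=1, e=0:
  M6 inverted output: M0=1, M1=1, M2=0, M3=0, M4=1, M5=0, M6=0 [inverted output], M7=0, M8=1, M9=1 → Y1=1, Y2=1 — eliminated
  M5 stuck-at-0: M0=1, M1=1, M2=0, M3=0, M4=1, M5=0 [stuck-at-0], M6=1, M7=1, M8=0, M9=1 → Y1=0, Y2=1 — matches
  M4 inverted output: M0=1, M1=1, M2=0, M3=0, M4=0 [inverted output], M5=1, M6=0, M7=0, M8=1, M9=1 → Y1=1, Y2=1 — eliminated
Only M5 stuck-at-0 reproduces the observed Y1=0, Y2=1.

M5 stuck-at-0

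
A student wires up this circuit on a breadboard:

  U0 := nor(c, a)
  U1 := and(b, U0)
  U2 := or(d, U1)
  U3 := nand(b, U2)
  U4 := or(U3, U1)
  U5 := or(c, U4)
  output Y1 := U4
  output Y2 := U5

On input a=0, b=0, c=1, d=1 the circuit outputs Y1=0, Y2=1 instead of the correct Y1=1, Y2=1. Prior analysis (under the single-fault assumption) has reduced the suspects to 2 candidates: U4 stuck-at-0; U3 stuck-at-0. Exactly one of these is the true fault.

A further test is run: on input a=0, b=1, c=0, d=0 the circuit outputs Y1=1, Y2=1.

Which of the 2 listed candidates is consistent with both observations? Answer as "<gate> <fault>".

Evaluate each candidate on input a=0, b=1, c=0, d=0:
  U4 stuck-at-0: U0=1, U1=1, U2=1, U3=0, U4=0 [stuck-at-0], U5=0 → Y1=0, Y2=0 — eliminated
  U3 stuck-at-0: U0=1, U1=1, U2=1, U3=0 [stuck-at-0], U4=1, U5=1 → Y1=1, Y2=1 — matches
Only U3 stuck-at-0 reproduces the observed Y1=1, Y2=1.

U3 stuck-at-0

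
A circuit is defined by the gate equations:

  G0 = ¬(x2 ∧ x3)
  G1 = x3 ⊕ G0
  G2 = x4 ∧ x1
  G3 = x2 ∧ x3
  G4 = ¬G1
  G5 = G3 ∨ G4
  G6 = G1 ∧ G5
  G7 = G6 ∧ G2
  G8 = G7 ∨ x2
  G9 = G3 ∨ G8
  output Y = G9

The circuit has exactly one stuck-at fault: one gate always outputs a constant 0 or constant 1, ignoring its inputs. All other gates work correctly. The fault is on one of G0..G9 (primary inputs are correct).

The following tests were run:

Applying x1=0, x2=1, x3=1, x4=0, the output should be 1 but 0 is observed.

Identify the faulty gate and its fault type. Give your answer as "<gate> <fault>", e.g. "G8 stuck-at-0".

Fault-free values for test 1 (x1=0, x2=1, x3=1, x4=0): G0=0, G1=1, G2=0, G3=1, G4=0, G5=1, G6=1, G7=0, G8=1, G9=1, giving Y=1. Observed 0.
Test 1: faults giving observed 0 are {G9 stuck-at-0}.
Only G9 stuck-at-0 is consistent with every test.

G9 stuck-at-0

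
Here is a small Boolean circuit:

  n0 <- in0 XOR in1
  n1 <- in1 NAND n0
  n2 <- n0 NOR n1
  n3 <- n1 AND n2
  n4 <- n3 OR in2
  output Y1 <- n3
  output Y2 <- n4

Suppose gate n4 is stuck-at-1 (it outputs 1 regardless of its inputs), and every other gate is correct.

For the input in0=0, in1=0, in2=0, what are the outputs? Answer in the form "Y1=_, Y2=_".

Propagate with n4 forced: n0=0, n1=1, n2=0, n3=0, n4=1 [stuck-at-1].
So the outputs are Y1=0, Y2=1. (Without the fault they would be Y1=0, Y2=0.)

Y1=0, Y2=1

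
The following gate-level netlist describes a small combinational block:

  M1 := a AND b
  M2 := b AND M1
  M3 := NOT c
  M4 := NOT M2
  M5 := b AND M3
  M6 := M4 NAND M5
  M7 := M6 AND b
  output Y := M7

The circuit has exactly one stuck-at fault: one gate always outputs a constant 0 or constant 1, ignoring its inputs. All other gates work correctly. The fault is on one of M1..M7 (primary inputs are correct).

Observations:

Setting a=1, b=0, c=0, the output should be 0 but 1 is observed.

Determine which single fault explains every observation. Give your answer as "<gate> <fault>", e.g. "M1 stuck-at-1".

M7 stuck-at-1

Fault-free values for test 1 (a=1, b=0, c=0): M1=0, M2=0, M3=1, M4=1, M5=0, M6=1, M7=0, giving Y=0. Observed 1.
Test 1: faults giving observed 1 are {M7 stuck-at-1}.
Only M7 stuck-at-1 is consistent with every test.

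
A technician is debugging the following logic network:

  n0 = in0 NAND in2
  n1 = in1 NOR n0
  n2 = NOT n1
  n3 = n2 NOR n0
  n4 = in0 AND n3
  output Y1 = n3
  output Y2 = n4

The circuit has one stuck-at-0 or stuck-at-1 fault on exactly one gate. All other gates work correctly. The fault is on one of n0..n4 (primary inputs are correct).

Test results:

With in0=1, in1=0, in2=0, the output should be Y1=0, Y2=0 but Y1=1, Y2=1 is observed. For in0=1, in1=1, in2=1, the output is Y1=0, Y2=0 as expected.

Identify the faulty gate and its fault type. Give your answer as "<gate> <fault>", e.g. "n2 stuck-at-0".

n0 stuck-at-0

Fault-free values for test 1 (in0=1, in1=0, in2=0): n0=1, n1=0, n2=1, n3=0, n4=0, giving Y1=0, Y2=0. Observed Y1=1, Y2=1.
Test 1: faults giving observed Y1=1, Y2=1 are {n0 stuck-at-0, n3 stuck-at-1}.
Test 2 (in0=1, in1=1, in2=1): fault-free n0=0, n1=0, n2=1, n3=0, n4=0 → Y1=0, Y2=0; observed Y1=0, Y2=0. Eliminates n3 stuck-at-1.
Only n0 stuck-at-0 is consistent with every test.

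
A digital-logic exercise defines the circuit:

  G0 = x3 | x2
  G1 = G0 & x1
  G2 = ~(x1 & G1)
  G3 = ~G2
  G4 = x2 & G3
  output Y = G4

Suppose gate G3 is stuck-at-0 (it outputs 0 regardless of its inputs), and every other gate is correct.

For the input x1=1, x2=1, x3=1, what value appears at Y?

Propagate with G3 forced: G0=1, G1=1, G2=0, G3=0 [stuck-at-0], G4=0.
So Y = 0. (Without the fault it would be 1.)

0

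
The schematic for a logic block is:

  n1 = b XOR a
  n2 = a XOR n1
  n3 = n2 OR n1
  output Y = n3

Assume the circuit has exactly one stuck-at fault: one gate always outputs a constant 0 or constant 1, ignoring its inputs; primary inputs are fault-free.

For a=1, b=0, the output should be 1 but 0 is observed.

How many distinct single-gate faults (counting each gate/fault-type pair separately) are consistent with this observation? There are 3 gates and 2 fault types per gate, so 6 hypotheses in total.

1

Fault-free: n1=1, n2=0, n3=1 → 1. Observed 0.
  n1 stuck-at-0: output 1 ✗
  n1 stuck-at-1: output 1 ✗
  n2 stuck-at-0: output 1 ✗
  n2 stuck-at-1: output 1 ✗
  n3 stuck-at-0: output 0 ✓
  n3 stuck-at-1: output 1 ✗
Consistent faults: {n3 stuck-at-0} — 1 in all.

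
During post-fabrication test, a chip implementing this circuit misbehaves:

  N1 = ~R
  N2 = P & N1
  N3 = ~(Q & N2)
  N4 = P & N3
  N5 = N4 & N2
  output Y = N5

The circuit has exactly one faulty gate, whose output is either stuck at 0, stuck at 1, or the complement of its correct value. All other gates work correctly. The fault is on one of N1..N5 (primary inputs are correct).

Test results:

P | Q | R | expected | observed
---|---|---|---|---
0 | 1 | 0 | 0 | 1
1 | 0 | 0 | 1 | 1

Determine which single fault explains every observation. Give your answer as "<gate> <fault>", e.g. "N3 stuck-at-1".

Fault-free values for test 1 (P=0, Q=1, R=0): N1=1, N2=0, N3=1, N4=0, N5=0, giving Y=0. Observed 1.
Test 1: faults giving observed 1 are {N5 stuck-at-1, N5 inverted output}.
Test 2 (P=1, Q=0, R=0): fault-free N1=1, N2=1, N3=1, N4=1, N5=1 → 1; observed 1. Eliminates N5 inverted output.
Only N5 stuck-at-1 is consistent with every test.

N5 stuck-at-1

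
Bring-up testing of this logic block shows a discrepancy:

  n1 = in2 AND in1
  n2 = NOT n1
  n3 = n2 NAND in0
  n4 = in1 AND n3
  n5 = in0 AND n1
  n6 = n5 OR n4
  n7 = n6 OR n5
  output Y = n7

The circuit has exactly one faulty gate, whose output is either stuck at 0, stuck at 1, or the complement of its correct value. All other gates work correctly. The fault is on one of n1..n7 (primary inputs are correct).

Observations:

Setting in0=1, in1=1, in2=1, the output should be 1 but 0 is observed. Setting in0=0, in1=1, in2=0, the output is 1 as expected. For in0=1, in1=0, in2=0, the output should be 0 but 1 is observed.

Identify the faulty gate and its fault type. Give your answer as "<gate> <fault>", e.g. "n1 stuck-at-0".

n1 inverted output

Fault-free values for test 1 (in0=1, in1=1, in2=1): n1=1, n2=0, n3=1, n4=1, n5=1, n6=1, n7=1, giving Y=1. Observed 0.
Test 1: faults giving observed 0 are {n1 stuck-at-0, n1 inverted output, n7 stuck-at-0, n7 inverted output}.
Test 2 (in0=0, in1=1, in2=0): fault-free n1=0, n2=1, n3=1, n4=1, n5=0, n6=1, n7=1 → 1; observed 1. Eliminates n7 stuck-at-0, n7 inverted output.
Test 3 (in0=1, in1=0, in2=0): fault-free n1=0, n2=1, n3=0, n4=0, n5=0, n6=0, n7=0 → 0; observed 1. Eliminates n1 stuck-at-0.
Only n1 inverted output is consistent with every test.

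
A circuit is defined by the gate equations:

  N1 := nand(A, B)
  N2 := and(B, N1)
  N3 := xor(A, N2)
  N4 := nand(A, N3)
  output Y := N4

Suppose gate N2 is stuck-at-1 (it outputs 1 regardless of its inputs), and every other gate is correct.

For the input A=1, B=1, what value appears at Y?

1

Propagate with N2 forced: N1=0, N2=1 [stuck-at-1], N3=0, N4=1.
So Y = 1. (Without the fault it would be 0.)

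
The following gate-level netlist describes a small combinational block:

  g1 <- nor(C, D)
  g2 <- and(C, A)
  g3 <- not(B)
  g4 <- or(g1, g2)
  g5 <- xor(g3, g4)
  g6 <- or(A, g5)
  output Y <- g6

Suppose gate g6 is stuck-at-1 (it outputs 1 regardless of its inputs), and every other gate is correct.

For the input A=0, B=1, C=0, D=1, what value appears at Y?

1

Propagate with g6 forced: g1=0, g2=0, g3=0, g4=0, g5=0, g6=1 [stuck-at-1].
So Y = 1. (Without the fault it would be 0.)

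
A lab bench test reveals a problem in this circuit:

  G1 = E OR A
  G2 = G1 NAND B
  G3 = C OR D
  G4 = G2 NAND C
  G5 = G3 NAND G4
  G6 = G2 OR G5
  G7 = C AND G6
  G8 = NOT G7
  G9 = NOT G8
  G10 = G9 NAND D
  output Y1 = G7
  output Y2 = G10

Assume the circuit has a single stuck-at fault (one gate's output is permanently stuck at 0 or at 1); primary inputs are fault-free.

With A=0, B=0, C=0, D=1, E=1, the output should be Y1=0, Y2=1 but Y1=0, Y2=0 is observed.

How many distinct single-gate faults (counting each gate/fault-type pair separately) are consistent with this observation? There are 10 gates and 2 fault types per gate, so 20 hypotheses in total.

Fault-free: G1=1, G2=1, G3=1, G4=1, G5=0, G6=1, G7=0, G8=1, G9=0, G10=1 → Y1=0, Y2=1. Observed Y1=0, Y2=0.
  G1: none of the 2 fault types match ✗
  G2: none of the 2 fault types match ✗
  G3: none of the 2 fault types match ✗
  G4: none of the 2 fault types match ✗
  G5: none of the 2 fault types match ✗
  G6: none of the 2 fault types match ✗
  G7: none of the 2 fault types match ✗
  G8: stuck-at-0 ✓; others ✗
  G9: stuck-at-1 ✓; others ✗
  G10: stuck-at-0 ✓; others ✗
Consistent faults: {G8 stuck-at-0, G9 stuck-at-1, G10 stuck-at-0} — 3 in all.

3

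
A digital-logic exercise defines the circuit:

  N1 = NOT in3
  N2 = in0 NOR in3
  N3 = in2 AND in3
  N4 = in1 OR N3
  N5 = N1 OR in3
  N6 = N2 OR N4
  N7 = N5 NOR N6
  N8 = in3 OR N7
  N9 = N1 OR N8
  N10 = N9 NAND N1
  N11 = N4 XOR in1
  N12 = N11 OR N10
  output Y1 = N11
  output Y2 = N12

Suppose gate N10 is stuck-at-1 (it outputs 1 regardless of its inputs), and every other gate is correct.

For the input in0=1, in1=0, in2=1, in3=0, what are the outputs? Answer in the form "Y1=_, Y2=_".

Y1=0, Y2=1

Propagate with N10 forced: N1=1, N2=0, N3=0, N4=0, N5=1, N6=0, N7=0, N8=0, N9=1, N10=1 [stuck-at-1], N11=0, N12=1.
So the outputs are Y1=0, Y2=1. (Without the fault they would be Y1=0, Y2=0.)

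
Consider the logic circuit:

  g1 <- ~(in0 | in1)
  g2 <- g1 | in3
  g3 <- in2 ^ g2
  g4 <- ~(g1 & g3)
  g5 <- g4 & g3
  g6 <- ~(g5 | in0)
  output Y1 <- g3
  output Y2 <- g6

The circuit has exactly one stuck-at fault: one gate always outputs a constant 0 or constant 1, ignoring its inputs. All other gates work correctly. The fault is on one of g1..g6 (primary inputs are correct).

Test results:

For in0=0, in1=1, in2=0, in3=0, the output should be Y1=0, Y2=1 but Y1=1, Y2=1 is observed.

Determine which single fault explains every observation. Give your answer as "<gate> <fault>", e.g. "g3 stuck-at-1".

g1 stuck-at-1

Fault-free values for test 1 (in0=0, in1=1, in2=0, in3=0): g1=0, g2=0, g3=0, g4=1, g5=0, g6=1, giving Y1=0, Y2=1. Observed Y1=1, Y2=1.
Test 1: faults giving observed Y1=1, Y2=1 are {g1 stuck-at-1}.
Only g1 stuck-at-1 is consistent with every test.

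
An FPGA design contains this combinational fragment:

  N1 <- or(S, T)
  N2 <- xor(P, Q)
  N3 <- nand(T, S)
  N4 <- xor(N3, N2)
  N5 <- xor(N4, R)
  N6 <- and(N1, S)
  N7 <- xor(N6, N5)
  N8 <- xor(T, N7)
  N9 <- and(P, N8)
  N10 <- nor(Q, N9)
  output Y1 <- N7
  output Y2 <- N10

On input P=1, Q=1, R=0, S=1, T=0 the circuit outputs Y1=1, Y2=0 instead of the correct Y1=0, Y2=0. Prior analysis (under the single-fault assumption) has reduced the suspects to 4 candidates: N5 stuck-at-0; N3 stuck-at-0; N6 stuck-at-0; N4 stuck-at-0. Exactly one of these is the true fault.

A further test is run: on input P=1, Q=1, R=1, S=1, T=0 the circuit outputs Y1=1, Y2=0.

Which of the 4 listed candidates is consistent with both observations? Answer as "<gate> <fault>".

N5 stuck-at-0

Evaluate each candidate on input P=1, Q=1, R=1, S=1, T=0:
  N5 stuck-at-0: N1=1, N2=0, N3=1, N4=1, N5=0 [stuck-at-0], N6=1, N7=1, N8=1, N9=1, N10=0 → Y1=1, Y2=0 — matches
  N3 stuck-at-0: N1=1, N2=0, N3=0 [stuck-at-0], N4=0, N5=1, N6=1, N7=0, N8=0, N9=0, N10=0 → Y1=0, Y2=0 — eliminated
  N6 stuck-at-0: N1=1, N2=0, N3=1, N4=1, N5=0, N6=0 [stuck-at-0], N7=0, N8=0, N9=0, N10=0 → Y1=0, Y2=0 — eliminated
  N4 stuck-at-0: N1=1, N2=0, N3=1, N4=0 [stuck-at-0], N5=1, N6=1, N7=0, N8=0, N9=0, N10=0 → Y1=0, Y2=0 — eliminated
Only N5 stuck-at-0 reproduces the observed Y1=1, Y2=0.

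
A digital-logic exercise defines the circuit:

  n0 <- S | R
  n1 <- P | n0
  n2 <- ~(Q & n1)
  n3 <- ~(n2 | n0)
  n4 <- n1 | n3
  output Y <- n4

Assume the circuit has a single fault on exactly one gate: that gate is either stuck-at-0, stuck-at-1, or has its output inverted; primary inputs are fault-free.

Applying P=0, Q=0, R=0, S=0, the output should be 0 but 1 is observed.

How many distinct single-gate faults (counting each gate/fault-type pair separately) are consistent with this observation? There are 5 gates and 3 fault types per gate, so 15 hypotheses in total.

Fault-free: n0=0, n1=0, n2=1, n3=0, n4=0 → 0. Observed 1.
  n0: stuck-at-1, inverted output ✓; others ✗
  n1: stuck-at-1, inverted output ✓; others ✗
  n2: stuck-at-0, inverted output ✓; others ✗
  n3: stuck-at-1, inverted output ✓; others ✗
  n4: stuck-at-1, inverted output ✓; others ✗
Consistent faults: {n0 stuck-at-1, n0 inverted output, n1 stuck-at-1, n1 inverted output, n2 stuck-at-0, n2 inverted output, n3 stuck-at-1, n3 inverted output, n4 stuck-at-1, n4 inverted output} — 10 in all.

10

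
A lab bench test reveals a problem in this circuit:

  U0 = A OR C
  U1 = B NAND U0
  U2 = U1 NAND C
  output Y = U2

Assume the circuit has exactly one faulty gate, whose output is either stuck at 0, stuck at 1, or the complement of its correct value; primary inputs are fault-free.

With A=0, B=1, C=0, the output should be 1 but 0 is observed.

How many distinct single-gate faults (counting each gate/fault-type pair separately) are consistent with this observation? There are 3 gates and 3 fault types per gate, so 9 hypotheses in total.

Fault-free: U0=0, U1=1, U2=1 → 1. Observed 0.
  U0 stuck-at-0: output 1 ✗
  U0 stuck-at-1: output 1 ✗
  U0 inverted output: output 1 ✗
  U1 stuck-at-0: output 1 ✗
  U1 stuck-at-1: output 1 ✗
  U1 inverted output: output 1 ✗
  U2 stuck-at-0: output 0 ✓
  U2 stuck-at-1: output 1 ✗
  U2 inverted output: output 0 ✓
Consistent faults: {U2 stuck-at-0, U2 inverted output} — 2 in all.

2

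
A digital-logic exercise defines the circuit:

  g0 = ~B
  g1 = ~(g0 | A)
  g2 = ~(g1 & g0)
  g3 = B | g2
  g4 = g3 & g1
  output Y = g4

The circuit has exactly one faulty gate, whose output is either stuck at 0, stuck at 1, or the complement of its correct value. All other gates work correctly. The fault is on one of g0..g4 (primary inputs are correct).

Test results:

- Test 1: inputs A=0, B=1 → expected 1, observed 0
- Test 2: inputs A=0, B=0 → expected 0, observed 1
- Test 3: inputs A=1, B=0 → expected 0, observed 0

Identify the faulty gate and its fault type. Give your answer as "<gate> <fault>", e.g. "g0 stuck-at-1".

g0 inverted output

Fault-free values for test 1 (A=0, B=1): g0=0, g1=1, g2=1, g3=1, g4=1, giving Y=1. Observed 0.
Test 1: faults giving observed 0 are {g0 stuck-at-1, g0 inverted output, g1 stuck-at-0, g1 inverted output, g3 stuck-at-0, g3 inverted output, g4 stuck-at-0, g4 inverted output}.
Test 2 (A=0, B=0): fault-free g0=1, g1=0, g2=1, g3=1, g4=0 → 0; observed 1. Eliminates g0 stuck-at-1, g1 stuck-at-0, g1 inverted output, g3 stuck-at-0, g3 inverted output, g4 stuck-at-0.
Test 3 (A=1, B=0): fault-free g0=1, g1=0, g2=1, g3=1, g4=0 → 0; observed 0. Eliminates g4 inverted output.
Only g0 inverted output is consistent with every test.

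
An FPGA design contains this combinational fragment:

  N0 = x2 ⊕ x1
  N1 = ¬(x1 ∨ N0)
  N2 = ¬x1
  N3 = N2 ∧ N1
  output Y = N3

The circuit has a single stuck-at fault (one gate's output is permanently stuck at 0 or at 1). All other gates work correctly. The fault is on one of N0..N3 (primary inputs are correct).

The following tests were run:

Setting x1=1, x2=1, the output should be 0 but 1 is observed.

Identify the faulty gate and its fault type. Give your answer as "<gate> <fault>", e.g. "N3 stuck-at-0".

Fault-free values for test 1 (x1=1, x2=1): N0=0, N1=0, N2=0, N3=0, giving Y=0. Observed 1.
Test 1: faults giving observed 1 are {N3 stuck-at-1}.
Only N3 stuck-at-1 is consistent with every test.

N3 stuck-at-1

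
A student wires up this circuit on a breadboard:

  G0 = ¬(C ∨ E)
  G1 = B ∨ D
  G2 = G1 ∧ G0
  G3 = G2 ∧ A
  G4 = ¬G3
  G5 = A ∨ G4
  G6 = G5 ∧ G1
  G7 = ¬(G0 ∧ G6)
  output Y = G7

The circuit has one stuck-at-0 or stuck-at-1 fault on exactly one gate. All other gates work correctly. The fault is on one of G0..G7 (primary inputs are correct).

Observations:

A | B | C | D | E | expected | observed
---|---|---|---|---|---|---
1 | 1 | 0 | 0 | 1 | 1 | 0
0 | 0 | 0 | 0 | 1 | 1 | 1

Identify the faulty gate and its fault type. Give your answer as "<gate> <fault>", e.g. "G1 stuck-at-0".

G0 stuck-at-1

Fault-free values for test 1 (A=1, B=1, C=0, D=0, E=1): G0=0, G1=1, G2=0, G3=0, G4=1, G5=1, G6=1, G7=1, giving Y=1. Observed 0.
Test 1: faults giving observed 0 are {G0 stuck-at-1, G7 stuck-at-0}.
Test 2 (A=0, B=0, C=0, D=0, E=1): fault-free G0=0, G1=0, G2=0, G3=0, G4=1, G5=1, G6=0, G7=1 → 1; observed 1. Eliminates G7 stuck-at-0.
Only G0 stuck-at-1 is consistent with every test.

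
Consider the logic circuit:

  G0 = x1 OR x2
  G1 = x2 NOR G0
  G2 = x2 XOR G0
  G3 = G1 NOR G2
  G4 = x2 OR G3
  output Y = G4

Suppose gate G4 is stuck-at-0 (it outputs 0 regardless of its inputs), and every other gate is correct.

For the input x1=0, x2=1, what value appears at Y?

0

Propagate with G4 forced: G0=1, G1=0, G2=0, G3=1, G4=0 [stuck-at-0].
So Y = 0. (Without the fault it would be 1.)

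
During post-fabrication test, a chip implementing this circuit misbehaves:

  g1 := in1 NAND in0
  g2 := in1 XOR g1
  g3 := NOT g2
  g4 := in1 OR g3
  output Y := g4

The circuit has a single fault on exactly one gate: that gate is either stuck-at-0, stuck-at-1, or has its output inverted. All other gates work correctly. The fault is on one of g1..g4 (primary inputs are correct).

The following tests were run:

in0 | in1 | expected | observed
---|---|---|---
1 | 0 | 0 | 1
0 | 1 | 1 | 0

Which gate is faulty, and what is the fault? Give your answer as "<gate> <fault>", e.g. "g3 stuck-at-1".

g4 inverted output

Fault-free values for test 1 (in0=1, in1=0): g1=1, g2=1, g3=0, g4=0, giving Y=0. Observed 1.
Test 1: faults giving observed 1 are {g1 stuck-at-0, g1 inverted output, g2 stuck-at-0, g2 inverted output, g3 stuck-at-1, g3 inverted output, g4 stuck-at-1, g4 inverted output}.
Test 2 (in0=0, in1=1): fault-free g1=1, g2=0, g3=1, g4=1 → 1; observed 0. Eliminates g1 stuck-at-0, g1 inverted output, g2 stuck-at-0, g2 inverted output, g3 stuck-at-1, g3 inverted output, g4 stuck-at-1.
Only g4 inverted output is consistent with every test.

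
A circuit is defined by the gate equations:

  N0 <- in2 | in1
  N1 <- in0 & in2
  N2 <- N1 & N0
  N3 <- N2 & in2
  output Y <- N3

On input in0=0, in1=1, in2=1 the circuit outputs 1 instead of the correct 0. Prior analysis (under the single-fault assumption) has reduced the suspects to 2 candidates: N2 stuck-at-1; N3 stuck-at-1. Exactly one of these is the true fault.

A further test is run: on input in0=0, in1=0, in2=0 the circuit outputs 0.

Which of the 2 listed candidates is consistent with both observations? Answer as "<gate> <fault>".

N2 stuck-at-1

Evaluate each candidate on input in0=0, in1=0, in2=0:
  N2 stuck-at-1: N0=0, N1=0, N2=1 [stuck-at-1], N3=0 → 0 — matches
  N3 stuck-at-1: N0=0, N1=0, N2=0, N3=1 [stuck-at-1] → 1 — eliminated
Only N2 stuck-at-1 reproduces the observed 0.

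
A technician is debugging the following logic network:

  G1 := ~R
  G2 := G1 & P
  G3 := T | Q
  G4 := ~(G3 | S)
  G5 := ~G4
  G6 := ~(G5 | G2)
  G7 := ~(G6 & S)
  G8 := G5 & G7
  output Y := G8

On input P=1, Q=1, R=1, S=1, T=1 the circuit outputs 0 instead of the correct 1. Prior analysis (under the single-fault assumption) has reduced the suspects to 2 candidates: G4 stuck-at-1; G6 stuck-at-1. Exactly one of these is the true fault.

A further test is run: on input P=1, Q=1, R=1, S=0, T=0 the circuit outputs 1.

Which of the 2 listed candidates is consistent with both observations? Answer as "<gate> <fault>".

G6 stuck-at-1

Evaluate each candidate on input P=1, Q=1, R=1, S=0, T=0:
  G4 stuck-at-1: G1=0, G2=0, G3=1, G4=1 [stuck-at-1], G5=0, G6=1, G7=1, G8=0 → 0 — eliminated
  G6 stuck-at-1: G1=0, G2=0, G3=1, G4=0, G5=1, G6=1 [stuck-at-1], G7=1, G8=1 → 1 — matches
Only G6 stuck-at-1 reproduces the observed 1.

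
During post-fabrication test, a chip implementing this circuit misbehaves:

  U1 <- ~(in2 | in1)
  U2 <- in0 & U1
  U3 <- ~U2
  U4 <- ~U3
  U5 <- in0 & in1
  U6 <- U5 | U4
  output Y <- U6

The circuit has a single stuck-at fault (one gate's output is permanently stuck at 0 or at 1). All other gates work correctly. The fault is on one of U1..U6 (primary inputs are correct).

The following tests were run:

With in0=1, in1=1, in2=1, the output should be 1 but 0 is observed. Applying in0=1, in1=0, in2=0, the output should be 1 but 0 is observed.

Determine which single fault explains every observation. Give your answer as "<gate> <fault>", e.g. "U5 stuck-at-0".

Fault-free values for test 1 (in0=1, in1=1, in2=1): U1=0, U2=0, U3=1, U4=0, U5=1, U6=1, giving Y=1. Observed 0.
Test 1: faults giving observed 0 are {U5 stuck-at-0, U6 stuck-at-0}.
Test 2 (in0=1, in1=0, in2=0): fault-free U1=1, U2=1, U3=0, U4=1, U5=0, U6=1 → 1; observed 0. Eliminates U5 stuck-at-0.
Only U6 stuck-at-0 is consistent with every test.

U6 stuck-at-0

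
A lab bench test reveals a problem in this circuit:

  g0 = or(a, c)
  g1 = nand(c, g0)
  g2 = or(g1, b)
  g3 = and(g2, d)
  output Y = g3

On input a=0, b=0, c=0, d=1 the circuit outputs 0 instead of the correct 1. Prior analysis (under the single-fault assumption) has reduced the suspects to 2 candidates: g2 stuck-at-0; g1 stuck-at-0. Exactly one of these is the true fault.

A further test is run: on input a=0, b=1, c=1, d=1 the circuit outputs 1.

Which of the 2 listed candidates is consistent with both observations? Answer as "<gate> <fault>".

Evaluate each candidate on input a=0, b=1, c=1, d=1:
  g2 stuck-at-0: g0=1, g1=0, g2=0 [stuck-at-0], g3=0 → 0 — eliminated
  g1 stuck-at-0: g0=1, g1=0 [stuck-at-0], g2=1, g3=1 → 1 — matches
Only g1 stuck-at-0 reproduces the observed 1.

g1 stuck-at-0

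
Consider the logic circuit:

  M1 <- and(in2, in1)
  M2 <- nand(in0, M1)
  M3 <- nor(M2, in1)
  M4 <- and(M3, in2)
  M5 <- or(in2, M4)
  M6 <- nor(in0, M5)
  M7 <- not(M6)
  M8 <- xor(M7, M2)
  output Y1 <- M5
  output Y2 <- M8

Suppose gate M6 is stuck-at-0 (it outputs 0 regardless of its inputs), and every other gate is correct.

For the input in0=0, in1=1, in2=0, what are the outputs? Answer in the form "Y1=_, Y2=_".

Propagate with M6 forced: M1=0, M2=1, M3=0, M4=0, M5=0, M6=0 [stuck-at-0], M7=1, M8=0.
So the outputs are Y1=0, Y2=0. (Without the fault they would be Y1=0, Y2=1.)

Y1=0, Y2=0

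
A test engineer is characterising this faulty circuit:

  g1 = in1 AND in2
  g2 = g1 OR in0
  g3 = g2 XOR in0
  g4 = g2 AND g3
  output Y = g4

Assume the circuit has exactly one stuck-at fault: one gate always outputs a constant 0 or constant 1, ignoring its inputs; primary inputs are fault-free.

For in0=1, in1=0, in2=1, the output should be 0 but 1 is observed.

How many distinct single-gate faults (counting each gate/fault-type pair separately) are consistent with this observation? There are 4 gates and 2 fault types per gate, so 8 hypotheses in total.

Fault-free: g1=0, g2=1, g3=0, g4=0 → 0. Observed 1.
  g1 stuck-at-0: output 0 ✗
  g1 stuck-at-1: output 0 ✗
  g2 stuck-at-0: output 0 ✗
  g2 stuck-at-1: output 0 ✗
  g3 stuck-at-0: output 0 ✗
  g3 stuck-at-1: output 1 ✓
  g4 stuck-at-0: output 0 ✗
  g4 stuck-at-1: output 1 ✓
Consistent faults: {g3 stuck-at-1, g4 stuck-at-1} — 2 in all.

2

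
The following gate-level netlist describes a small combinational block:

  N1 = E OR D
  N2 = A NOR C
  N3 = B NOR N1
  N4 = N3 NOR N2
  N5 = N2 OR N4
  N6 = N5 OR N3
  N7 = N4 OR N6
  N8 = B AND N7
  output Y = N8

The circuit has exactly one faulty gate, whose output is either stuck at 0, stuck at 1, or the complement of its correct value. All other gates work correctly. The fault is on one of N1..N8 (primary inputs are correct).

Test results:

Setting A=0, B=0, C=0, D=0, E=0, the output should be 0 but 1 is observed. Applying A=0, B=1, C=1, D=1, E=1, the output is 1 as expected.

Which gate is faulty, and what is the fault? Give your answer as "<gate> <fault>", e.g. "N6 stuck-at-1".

N8 stuck-at-1

Fault-free values for test 1 (A=0, B=0, C=0, D=0, E=0): N1=0, N2=1, N3=1, N4=0, N5=1, N6=1, N7=1, N8=0, giving Y=0. Observed 1.
Test 1: faults giving observed 1 are {N8 stuck-at-1, N8 inverted output}.
Test 2 (A=0, B=1, C=1, D=1, E=1): fault-free N1=1, N2=0, N3=0, N4=1, N5=1, N6=1, N7=1, N8=1 → 1; observed 1. Eliminates N8 inverted output.
Only N8 stuck-at-1 is consistent with every test.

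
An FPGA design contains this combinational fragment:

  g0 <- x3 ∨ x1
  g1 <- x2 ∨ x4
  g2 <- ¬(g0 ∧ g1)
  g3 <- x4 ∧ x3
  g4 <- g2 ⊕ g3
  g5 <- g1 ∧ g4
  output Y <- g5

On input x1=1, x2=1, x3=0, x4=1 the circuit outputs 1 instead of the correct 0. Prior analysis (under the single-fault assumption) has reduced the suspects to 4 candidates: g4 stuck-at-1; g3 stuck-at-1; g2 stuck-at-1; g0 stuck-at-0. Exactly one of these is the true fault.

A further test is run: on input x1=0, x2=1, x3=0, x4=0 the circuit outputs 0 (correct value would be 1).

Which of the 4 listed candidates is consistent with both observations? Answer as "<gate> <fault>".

g3 stuck-at-1

Evaluate each candidate on input x1=0, x2=1, x3=0, x4=0:
  g4 stuck-at-1: g0=0, g1=1, g2=1, g3=0, g4=1 [stuck-at-1], g5=1 → 1 — eliminated
  g3 stuck-at-1: g0=0, g1=1, g2=1, g3=1 [stuck-at-1], g4=0, g5=0 → 0 — matches
  g2 stuck-at-1: g0=0, g1=1, g2=1 [stuck-at-1], g3=0, g4=1, g5=1 → 1 — eliminated
  g0 stuck-at-0: g0=0 [stuck-at-0], g1=1, g2=1, g3=0, g4=1, g5=1 → 1 — eliminated
Only g3 stuck-at-1 reproduces the observed 0.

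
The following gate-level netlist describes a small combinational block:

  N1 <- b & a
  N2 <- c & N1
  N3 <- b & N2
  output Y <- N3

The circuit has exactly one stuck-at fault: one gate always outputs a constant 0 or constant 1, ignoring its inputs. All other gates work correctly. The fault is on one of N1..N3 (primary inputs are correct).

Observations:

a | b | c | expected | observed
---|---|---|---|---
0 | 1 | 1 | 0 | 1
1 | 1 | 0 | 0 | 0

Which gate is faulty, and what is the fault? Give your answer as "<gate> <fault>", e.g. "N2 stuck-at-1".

N1 stuck-at-1

Fault-free values for test 1 (a=0, b=1, c=1): N1=0, N2=0, N3=0, giving Y=0. Observed 1.
Test 1: faults giving observed 1 are {N1 stuck-at-1, N2 stuck-at-1, N3 stuck-at-1}.
Test 2 (a=1, b=1, c=0): fault-free N1=1, N2=0, N3=0 → 0; observed 0. Eliminates N2 stuck-at-1, N3 stuck-at-1.
Only N1 stuck-at-1 is consistent with every test.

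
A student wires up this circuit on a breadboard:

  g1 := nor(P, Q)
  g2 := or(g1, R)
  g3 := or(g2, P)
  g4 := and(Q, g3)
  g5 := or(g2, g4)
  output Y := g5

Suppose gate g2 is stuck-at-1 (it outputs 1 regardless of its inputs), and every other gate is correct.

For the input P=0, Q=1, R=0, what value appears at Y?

Propagate with g2 forced: g1=0, g2=1 [stuck-at-1], g3=1, g4=1, g5=1.
So Y = 1. (Without the fault it would be 0.)

1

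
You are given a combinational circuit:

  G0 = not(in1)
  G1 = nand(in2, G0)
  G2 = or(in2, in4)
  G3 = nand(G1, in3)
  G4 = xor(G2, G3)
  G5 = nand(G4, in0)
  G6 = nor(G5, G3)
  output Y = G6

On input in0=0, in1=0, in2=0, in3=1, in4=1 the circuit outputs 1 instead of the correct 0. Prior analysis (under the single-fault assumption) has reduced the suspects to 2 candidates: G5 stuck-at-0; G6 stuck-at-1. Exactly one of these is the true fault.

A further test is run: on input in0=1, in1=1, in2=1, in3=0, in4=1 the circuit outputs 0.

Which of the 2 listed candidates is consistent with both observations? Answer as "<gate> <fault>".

Evaluate each candidate on input in0=1, in1=1, in2=1, in3=0, in4=1:
  G5 stuck-at-0: G0=0, G1=1, G2=1, G3=1, G4=0, G5=0 [stuck-at-0], G6=0 → 0 — matches
  G6 stuck-at-1: G0=0, G1=1, G2=1, G3=1, G4=0, G5=1, G6=1 [stuck-at-1] → 1 — eliminated
Only G5 stuck-at-0 reproduces the observed 0.

G5 stuck-at-0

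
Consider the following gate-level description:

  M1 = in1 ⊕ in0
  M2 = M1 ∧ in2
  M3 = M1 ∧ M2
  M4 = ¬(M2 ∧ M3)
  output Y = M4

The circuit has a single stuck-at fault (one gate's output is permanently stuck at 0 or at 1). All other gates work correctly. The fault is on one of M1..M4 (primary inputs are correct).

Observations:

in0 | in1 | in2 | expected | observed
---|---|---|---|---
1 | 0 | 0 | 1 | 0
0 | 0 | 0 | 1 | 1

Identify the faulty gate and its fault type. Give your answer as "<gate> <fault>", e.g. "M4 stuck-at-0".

M2 stuck-at-1

Fault-free values for test 1 (in0=1, in1=0, in2=0): M1=1, M2=0, M3=0, M4=1, giving Y=1. Observed 0.
Test 1: faults giving observed 0 are {M2 stuck-at-1, M4 stuck-at-0}.
Test 2 (in0=0, in1=0, in2=0): fault-free M1=0, M2=0, M3=0, M4=1 → 1; observed 1. Eliminates M4 stuck-at-0.
Only M2 stuck-at-1 is consistent with every test.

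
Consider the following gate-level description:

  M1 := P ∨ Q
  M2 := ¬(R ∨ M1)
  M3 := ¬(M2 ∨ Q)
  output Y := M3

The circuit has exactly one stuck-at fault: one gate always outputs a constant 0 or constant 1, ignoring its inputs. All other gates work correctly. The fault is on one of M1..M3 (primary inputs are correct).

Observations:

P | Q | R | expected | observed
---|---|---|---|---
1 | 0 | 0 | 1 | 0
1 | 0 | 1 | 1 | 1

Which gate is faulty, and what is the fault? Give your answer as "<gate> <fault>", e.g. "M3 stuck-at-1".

Fault-free values for test 1 (P=1, Q=0, R=0): M1=1, M2=0, M3=1, giving Y=1. Observed 0.
Test 1: faults giving observed 0 are {M1 stuck-at-0, M2 stuck-at-1, M3 stuck-at-0}.
Test 2 (P=1, Q=0, R=1): fault-free M1=1, M2=0, M3=1 → 1; observed 1. Eliminates M2 stuck-at-1, M3 stuck-at-0.
Only M1 stuck-at-0 is consistent with every test.

M1 stuck-at-0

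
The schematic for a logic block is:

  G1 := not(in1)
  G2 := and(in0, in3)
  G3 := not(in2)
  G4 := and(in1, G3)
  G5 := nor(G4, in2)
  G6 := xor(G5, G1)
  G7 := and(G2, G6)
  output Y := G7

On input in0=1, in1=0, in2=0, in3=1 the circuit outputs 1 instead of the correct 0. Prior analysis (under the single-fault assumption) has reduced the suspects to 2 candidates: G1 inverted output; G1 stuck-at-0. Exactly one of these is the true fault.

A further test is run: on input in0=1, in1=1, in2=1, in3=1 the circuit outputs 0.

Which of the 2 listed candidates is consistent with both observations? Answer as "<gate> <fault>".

Evaluate each candidate on input in0=1, in1=1, in2=1, in3=1:
  G1 inverted output: G1=1 [inverted output], G2=1, G3=0, G4=0, G5=0, G6=1, G7=1 → 1 — eliminated
  G1 stuck-at-0: G1=0 [stuck-at-0], G2=1, G3=0, G4=0, G5=0, G6=0, G7=0 → 0 — matches
Only G1 stuck-at-0 reproduces the observed 0.

G1 stuck-at-0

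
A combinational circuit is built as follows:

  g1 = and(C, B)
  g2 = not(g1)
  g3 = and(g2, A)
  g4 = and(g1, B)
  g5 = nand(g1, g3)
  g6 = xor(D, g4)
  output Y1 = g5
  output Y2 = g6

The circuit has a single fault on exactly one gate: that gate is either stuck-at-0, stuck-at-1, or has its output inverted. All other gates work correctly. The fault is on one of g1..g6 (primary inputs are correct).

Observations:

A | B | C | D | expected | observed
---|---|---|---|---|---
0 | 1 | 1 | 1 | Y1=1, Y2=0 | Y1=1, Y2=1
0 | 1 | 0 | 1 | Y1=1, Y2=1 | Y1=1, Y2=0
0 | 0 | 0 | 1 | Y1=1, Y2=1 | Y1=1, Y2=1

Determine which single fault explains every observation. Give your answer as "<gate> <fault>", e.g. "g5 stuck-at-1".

Fault-free values for test 1 (A=0, B=1, C=1, D=1): g1=1, g2=0, g3=0, g4=1, g5=1, g6=0, giving Y1=1, Y2=0. Observed Y1=1, Y2=1.
Test 1: faults giving observed Y1=1, Y2=1 are {g1 stuck-at-0, g1 inverted output, g4 stuck-at-0, g4 inverted output, g6 stuck-at-1, g6 inverted output}.
Test 2 (A=0, B=1, C=0, D=1): fault-free g1=0, g2=1, g3=0, g4=0, g5=1, g6=1 → Y1=1, Y2=1; observed Y1=1, Y2=0. Eliminates g1 stuck-at-0, g4 stuck-at-0, g6 stuck-at-1.
Test 3 (A=0, B=0, C=0, D=1): fault-free g1=0, g2=1, g3=0, g4=0, g5=1, g6=1 → Y1=1, Y2=1; observed Y1=1, Y2=1. Eliminates g4 inverted output, g6 inverted output.
Only g1 inverted output is consistent with every test.

g1 inverted output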